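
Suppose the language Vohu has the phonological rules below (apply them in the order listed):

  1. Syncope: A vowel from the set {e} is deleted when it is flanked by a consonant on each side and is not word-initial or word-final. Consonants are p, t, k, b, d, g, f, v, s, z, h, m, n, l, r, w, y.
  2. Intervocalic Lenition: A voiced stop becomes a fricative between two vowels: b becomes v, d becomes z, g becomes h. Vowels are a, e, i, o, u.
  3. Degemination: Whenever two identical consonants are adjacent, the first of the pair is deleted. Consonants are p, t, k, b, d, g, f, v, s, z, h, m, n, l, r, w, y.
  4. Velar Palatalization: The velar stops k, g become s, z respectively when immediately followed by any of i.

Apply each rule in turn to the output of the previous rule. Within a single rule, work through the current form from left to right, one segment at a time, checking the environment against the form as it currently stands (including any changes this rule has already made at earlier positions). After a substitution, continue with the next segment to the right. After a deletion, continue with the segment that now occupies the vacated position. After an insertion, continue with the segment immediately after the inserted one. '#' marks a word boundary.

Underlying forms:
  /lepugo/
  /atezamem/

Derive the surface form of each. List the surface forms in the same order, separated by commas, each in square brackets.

/lepugo/:
  1 Syncope: [lepugo] → [lpugo]
  2 Intervocalic Lenition: [lpugo] → [lpuho]
  3 Degemination: no change — [lpuho]
  4 Velar Palatalization: no change — [lpuho]
/atezamem/:
  1 Syncope: [atezamem] → [atzamm]
  2 Intervocalic Lenition: no change — [atzamm]
  3 Degemination: [atzamm] → [atzam]
  4 Velar Palatalization: no change — [atzam]

[lpuho], [atzam]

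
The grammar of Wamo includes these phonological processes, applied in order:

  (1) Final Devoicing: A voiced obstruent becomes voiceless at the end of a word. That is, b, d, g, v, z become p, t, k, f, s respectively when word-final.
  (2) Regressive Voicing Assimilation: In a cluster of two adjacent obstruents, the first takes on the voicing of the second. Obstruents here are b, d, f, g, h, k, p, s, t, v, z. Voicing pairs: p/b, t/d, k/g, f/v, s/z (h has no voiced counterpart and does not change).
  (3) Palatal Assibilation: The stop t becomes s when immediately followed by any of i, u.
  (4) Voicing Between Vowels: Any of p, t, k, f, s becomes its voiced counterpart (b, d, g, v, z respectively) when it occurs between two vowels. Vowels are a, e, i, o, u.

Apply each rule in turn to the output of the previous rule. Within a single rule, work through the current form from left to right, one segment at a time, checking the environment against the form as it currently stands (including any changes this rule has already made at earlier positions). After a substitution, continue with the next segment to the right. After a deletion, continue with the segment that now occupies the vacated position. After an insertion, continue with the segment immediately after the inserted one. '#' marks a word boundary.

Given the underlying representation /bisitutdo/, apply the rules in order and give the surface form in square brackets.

[bizizuddo]

(1) Final Devoicing: no change — [bisitutdo]
(2) Regressive Voicing Assimilation: [bisitutdo] → [bisituddo]
(3) Palatal Assibilation: [bisituddo] → [bisisuddo]
(4) Voicing Between Vowels: [bisisuddo] → [bizizuddo]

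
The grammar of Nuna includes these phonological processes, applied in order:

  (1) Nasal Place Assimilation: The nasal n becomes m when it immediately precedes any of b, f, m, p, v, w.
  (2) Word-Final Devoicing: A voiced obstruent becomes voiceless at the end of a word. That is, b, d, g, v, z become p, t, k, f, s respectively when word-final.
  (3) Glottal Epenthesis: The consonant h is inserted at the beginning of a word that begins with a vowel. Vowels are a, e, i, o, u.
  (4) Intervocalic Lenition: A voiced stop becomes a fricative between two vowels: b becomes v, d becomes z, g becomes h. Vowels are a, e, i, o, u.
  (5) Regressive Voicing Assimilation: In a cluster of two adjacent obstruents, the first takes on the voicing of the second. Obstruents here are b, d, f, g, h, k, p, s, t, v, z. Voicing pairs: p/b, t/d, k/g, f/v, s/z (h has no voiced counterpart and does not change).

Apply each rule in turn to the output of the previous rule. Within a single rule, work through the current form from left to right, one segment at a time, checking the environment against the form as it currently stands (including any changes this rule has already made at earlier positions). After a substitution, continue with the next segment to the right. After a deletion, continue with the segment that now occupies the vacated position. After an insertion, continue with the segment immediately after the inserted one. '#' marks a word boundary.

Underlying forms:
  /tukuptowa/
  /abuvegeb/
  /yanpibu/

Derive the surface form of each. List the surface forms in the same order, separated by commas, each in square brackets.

[tukuptowa], [havuvehep], [yampivu]

/tukuptowa/:
  (1) Nasal Place Assimilation: no change — [tukuptowa]
  (2) Word-Final Devoicing: no change — [tukuptowa]
  (3) Glottal Epenthesis: no change — [tukuptowa]
  (4) Intervocalic Lenition: no change — [tukuptowa]
  (5) Regressive Voicing Assimilation: no change — [tukuptowa]
/abuvegeb/:
  (1) Nasal Place Assimilation: no change — [abuvegeb]
  (2) Word-Final Devoicing: [abuvegeb] → [abuvegep]
  (3) Glottal Epenthesis: [abuvegep] → [habuvegep]
  (4) Intervocalic Lenition: [habuvegep] → [havuvehep]
  (5) Regressive Voicing Assimilation: no change — [havuvehep]
/yanpibu/:
  (1) Nasal Place Assimilation: [yanpibu] → [yampibu]
  (2) Word-Final Devoicing: no change — [yampibu]
  (3) Glottal Epenthesis: no change — [yampibu]
  (4) Intervocalic Lenition: [yampibu] → [yampivu]
  (5) Regressive Voicing Assimilation: no change — [yampivu]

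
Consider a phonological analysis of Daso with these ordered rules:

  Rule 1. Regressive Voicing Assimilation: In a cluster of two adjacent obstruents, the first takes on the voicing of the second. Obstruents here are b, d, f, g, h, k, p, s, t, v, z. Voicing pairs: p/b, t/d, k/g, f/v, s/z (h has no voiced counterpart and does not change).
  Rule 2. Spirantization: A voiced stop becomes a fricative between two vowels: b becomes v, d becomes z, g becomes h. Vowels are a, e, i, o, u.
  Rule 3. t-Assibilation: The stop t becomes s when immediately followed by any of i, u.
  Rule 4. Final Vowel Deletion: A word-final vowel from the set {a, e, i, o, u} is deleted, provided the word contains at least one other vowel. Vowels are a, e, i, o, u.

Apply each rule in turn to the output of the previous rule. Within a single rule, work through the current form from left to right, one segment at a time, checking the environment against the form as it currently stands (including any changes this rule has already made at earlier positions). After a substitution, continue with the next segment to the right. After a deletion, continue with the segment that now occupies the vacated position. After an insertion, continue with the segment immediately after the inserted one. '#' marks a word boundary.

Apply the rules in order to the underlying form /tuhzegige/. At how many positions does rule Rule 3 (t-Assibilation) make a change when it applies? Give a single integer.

Rule 1 Regressive Voicing Assimilation: no change — [tuhzegige]
Rule 2 Spirantization: [tuhzegige] → [tuhzehihe]
Rule 3 t-Assibilation: [tuhzehihe] → [suhzehihe]
Rule 4 Final Vowel Deletion: [suhzehihe] → [suhzehih]
Rule Rule 3 changed 1 position(s).

1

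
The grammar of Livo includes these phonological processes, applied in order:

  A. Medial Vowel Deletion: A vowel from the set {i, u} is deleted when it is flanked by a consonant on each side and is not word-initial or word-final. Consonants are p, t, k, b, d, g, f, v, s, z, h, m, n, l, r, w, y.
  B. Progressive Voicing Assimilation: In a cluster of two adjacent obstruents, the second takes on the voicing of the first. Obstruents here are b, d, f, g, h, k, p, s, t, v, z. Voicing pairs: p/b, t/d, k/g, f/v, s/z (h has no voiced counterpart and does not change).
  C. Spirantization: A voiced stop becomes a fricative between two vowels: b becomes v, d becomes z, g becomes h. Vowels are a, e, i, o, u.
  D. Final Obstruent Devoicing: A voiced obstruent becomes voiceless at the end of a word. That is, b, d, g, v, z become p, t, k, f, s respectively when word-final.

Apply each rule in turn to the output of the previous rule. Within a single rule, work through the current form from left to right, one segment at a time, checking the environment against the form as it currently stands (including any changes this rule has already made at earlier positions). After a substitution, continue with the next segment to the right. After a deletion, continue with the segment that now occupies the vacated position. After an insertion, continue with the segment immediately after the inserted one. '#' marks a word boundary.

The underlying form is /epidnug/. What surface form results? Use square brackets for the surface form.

A Medial Vowel Deletion: [epidnug] → [epdng]
B Progressive Voicing Assimilation: [epdng] → [eptng]
C Spirantization: no change — [eptng]
D Final Obstruent Devoicing: [eptng] → [eptnk]

[eptnk]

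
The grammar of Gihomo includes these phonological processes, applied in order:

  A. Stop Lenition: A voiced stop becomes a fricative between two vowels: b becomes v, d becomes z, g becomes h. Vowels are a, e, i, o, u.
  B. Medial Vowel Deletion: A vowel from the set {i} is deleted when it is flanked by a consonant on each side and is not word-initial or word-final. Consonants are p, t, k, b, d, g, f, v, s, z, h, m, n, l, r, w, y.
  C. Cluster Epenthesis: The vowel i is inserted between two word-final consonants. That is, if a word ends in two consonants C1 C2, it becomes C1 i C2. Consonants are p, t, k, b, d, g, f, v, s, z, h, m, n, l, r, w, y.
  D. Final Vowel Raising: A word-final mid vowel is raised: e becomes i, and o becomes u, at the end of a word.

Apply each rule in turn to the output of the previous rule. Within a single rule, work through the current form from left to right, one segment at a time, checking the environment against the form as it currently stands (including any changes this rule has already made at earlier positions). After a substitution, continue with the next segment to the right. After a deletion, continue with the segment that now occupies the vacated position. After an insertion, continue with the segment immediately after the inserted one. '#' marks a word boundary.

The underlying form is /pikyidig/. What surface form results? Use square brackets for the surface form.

A Stop Lenition: [pikyidig] → [pikyizig]
B Medial Vowel Deletion: [pikyizig] → [pkyzg]
C Cluster Epenthesis: [pkyzg] → [pkyzig]
D Final Vowel Raising: no change — [pkyzig]

[pkyzig]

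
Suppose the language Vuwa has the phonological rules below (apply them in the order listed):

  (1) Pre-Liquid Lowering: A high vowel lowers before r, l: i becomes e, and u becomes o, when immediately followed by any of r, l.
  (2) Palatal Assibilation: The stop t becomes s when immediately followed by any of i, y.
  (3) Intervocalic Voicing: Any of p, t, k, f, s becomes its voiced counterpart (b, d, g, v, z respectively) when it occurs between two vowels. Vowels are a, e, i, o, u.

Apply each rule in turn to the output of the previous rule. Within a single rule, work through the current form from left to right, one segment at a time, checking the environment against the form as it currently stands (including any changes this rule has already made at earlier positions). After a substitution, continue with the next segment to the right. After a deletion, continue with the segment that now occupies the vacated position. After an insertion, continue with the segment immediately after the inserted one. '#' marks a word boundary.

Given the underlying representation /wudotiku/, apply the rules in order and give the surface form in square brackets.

(1) Pre-Liquid Lowering: no change — [wudotiku]
(2) Palatal Assibilation: [wudotiku] → [wudosiku]
(3) Intervocalic Voicing: [wudosiku] → [wudozigu]

[wudozigu]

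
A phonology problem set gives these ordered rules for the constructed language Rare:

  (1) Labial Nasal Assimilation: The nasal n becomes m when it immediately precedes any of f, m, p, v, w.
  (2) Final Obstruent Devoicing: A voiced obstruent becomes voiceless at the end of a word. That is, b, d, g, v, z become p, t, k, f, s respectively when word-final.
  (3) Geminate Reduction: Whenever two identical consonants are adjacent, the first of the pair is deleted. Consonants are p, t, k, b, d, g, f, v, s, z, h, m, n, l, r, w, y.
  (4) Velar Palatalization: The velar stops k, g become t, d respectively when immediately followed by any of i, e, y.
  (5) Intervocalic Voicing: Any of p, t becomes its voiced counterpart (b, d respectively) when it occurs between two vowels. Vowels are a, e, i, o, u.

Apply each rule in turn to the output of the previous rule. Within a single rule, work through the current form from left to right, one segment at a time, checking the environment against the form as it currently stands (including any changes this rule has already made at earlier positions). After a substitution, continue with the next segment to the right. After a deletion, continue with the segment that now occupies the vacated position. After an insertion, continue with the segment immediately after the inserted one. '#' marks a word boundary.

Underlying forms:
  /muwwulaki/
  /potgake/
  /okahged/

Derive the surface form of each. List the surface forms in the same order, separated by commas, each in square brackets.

/muwwulaki/:
  (1) Labial Nasal Assimilation: no change — [muwwulaki]
  (2) Final Obstruent Devoicing: no change — [muwwulaki]
  (3) Geminate Reduction: [muwwulaki] → [muwulaki]
  (4) Velar Palatalization: [muwulaki] → [muwulati]
  (5) Intervocalic Voicing: [muwulati] → [muwuladi]
/potgake/:
  (1) Labial Nasal Assimilation: no change — [potgake]
  (2) Final Obstruent Devoicing: no change — [potgake]
  (3) Geminate Reduction: no change — [potgake]
  (4) Velar Palatalization: [potgake] → [potgate]
  (5) Intervocalic Voicing: [potgate] → [potgade]
/okahged/:
  (1) Labial Nasal Assimilation: no change — [okahged]
  (2) Final Obstruent Devoicing: [okahged] → [okahget]
  (3) Geminate Reduction: no change — [okahget]
  (4) Velar Palatalization: [okahget] → [okahdet]
  (5) Intervocalic Voicing: no change — [okahdet]

[muwuladi], [potgade], [okahdet]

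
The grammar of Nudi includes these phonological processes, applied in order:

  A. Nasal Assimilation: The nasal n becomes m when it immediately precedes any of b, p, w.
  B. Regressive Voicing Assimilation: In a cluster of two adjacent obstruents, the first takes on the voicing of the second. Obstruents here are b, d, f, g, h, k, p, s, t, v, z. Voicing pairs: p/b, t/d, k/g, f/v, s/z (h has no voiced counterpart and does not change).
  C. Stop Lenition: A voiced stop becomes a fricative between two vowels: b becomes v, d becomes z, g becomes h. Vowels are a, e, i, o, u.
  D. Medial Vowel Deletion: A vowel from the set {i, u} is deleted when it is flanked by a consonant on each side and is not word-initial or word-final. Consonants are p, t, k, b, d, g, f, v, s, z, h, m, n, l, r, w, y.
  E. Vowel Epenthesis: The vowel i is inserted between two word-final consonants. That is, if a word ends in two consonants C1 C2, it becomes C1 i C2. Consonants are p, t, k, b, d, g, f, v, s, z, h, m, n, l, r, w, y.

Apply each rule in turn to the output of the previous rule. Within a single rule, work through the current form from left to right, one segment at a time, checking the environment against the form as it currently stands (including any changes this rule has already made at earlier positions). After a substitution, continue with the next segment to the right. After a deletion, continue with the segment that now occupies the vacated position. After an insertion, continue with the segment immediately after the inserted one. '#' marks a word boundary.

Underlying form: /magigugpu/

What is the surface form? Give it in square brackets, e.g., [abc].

A Nasal Assimilation: no change — [magigugpu]
B Regressive Voicing Assimilation: [magigugpu] → [magigukpu]
C Stop Lenition: [magigukpu] → [mahihukpu]
D Medial Vowel Deletion: [mahihukpu] → [mahhkpu]
E Vowel Epenthesis: no change — [mahhkpu]

[mahhkpu]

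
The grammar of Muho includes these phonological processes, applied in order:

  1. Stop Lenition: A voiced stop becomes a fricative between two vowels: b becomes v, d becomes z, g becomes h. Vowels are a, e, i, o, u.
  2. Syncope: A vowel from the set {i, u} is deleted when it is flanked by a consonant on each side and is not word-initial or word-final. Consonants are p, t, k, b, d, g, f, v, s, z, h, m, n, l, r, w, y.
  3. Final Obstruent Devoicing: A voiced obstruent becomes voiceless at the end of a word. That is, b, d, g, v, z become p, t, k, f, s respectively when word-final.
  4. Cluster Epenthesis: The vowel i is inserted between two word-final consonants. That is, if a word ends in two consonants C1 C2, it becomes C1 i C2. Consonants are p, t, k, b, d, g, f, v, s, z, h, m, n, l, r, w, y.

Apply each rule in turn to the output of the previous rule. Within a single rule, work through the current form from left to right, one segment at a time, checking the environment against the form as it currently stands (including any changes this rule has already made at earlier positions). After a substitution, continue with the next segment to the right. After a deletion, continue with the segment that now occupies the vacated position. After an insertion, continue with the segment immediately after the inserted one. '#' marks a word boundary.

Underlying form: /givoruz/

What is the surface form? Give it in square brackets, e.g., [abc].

1 Stop Lenition: no change — [givoruz]
2 Syncope: [givoruz] → [gvorz]
3 Final Obstruent Devoicing: [gvorz] → [gvors]
4 Cluster Epenthesis: [gvors] → [gvoris]

[gvoris]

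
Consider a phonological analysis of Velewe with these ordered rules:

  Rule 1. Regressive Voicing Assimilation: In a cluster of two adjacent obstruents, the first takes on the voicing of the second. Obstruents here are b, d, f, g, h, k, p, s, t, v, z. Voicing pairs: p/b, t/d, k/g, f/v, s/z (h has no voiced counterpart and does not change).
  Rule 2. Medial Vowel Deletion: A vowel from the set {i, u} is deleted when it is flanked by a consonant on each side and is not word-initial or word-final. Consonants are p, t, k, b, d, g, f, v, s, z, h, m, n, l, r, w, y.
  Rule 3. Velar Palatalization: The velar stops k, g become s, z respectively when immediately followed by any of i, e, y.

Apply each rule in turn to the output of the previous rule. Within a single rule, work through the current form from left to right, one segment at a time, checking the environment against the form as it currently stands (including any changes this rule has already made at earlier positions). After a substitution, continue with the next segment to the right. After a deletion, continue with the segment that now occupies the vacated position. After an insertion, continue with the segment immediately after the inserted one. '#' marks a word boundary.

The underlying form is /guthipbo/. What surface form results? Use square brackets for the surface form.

Rule 1 Regressive Voicing Assimilation: [guthipbo] → [guthibbo]
Rule 2 Medial Vowel Deletion: [guthibbo] → [gthbbo]
Rule 3 Velar Palatalization: no change — [gthbbo]

[gthbbo]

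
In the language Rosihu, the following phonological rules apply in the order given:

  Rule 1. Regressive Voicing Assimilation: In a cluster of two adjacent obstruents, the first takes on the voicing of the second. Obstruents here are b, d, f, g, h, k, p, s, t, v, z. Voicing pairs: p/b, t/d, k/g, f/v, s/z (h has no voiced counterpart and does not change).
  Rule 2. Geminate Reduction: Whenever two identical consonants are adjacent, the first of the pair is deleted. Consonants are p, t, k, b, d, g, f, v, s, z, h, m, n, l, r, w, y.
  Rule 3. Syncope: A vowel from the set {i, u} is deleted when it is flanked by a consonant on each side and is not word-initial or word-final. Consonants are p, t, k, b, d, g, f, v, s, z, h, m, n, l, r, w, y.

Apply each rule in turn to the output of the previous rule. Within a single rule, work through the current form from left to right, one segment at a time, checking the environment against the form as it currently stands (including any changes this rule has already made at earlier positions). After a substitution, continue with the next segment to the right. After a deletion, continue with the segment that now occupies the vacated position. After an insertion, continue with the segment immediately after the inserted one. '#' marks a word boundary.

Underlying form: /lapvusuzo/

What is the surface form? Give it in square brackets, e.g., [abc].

Rule 1 Regressive Voicing Assimilation: [lapvusuzo] → [labvusuzo]
Rule 2 Geminate Reduction: no change — [labvusuzo]
Rule 3 Syncope: [labvusuzo] → [labvszo]

[labvszo]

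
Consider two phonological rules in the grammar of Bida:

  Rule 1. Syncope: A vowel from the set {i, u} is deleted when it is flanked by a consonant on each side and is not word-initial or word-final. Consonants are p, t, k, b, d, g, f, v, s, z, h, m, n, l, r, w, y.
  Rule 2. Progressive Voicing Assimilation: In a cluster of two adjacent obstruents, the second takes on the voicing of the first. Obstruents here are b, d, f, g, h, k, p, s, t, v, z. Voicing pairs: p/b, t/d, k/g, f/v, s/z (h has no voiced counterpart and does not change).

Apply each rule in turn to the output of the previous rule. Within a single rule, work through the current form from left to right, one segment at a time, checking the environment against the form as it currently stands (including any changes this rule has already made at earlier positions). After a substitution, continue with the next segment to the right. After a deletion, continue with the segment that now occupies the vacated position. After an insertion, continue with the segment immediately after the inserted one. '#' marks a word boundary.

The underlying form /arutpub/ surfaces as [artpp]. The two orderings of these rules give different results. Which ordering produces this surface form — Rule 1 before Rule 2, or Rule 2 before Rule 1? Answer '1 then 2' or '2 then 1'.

Order 1 then 2:
  1 Syncope: [arutpub] → [artpb]
  2 Progressive Voicing Assimilation: [artpb] → [artpp]
  result: [artpp]
Order 2 then 1:
  2 Progressive Voicing Assimilation: no change — [arutpub]
  1 Syncope: [arutpub] → [artpb]
  result: [artpb]

1 then 2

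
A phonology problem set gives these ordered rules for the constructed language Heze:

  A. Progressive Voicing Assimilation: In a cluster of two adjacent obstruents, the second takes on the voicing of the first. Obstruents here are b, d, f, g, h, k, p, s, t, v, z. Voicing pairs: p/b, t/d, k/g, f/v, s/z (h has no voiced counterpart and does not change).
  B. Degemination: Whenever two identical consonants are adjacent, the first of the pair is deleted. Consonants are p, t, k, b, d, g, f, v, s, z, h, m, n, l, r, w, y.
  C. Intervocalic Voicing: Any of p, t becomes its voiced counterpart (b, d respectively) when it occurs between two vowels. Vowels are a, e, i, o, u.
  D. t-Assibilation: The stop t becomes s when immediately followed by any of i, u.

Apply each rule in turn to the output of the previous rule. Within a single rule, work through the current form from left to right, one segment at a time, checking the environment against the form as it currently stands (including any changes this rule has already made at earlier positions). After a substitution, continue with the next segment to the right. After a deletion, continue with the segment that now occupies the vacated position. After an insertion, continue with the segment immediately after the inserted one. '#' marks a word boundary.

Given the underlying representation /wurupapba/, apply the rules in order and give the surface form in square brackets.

[wurubaba]

A Progressive Voicing Assimilation: [wurupapba] → [wurupappa]
B Degemination: [wurupappa] → [wurupapa]
C Intervocalic Voicing: [wurupapa] → [wurubaba]
D t-Assibilation: no change — [wurubaba]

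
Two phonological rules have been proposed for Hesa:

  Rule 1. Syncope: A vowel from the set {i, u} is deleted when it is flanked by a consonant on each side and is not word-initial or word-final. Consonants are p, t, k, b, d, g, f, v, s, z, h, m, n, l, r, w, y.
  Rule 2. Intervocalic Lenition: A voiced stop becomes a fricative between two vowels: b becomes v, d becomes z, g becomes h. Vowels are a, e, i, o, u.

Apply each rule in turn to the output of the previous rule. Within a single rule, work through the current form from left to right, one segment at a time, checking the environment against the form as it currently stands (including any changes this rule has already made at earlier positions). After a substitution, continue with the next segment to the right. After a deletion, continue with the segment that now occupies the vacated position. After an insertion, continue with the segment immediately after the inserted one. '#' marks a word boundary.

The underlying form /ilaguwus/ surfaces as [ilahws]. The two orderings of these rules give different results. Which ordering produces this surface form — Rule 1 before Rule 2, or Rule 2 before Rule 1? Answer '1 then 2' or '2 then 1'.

Order 1 then 2:
  1 Syncope: [ilaguwus] → [ilagws]
  2 Intervocalic Lenition: no change — [ilagws]
  result: [ilagws]
Order 2 then 1:
  2 Intervocalic Lenition: [ilaguwus] → [ilahuwus]
  1 Syncope: [ilahuwus] → [ilahws]
  result: [ilahws]

2 then 1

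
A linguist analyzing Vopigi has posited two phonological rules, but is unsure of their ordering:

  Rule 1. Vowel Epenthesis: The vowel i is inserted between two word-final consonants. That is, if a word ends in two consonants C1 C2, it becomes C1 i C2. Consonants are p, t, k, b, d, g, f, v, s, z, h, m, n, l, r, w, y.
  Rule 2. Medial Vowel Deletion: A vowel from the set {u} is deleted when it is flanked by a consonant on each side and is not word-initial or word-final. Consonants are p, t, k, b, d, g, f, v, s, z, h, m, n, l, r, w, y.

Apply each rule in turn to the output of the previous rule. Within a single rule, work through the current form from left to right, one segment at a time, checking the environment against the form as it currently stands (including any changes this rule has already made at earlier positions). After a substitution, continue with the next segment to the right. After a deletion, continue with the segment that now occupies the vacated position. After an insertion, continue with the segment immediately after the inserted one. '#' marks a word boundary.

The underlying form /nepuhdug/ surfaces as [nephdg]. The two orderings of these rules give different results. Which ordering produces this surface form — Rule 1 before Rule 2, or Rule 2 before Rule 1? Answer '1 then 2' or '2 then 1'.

Order 1 then 2:
  1 Vowel Epenthesis: no change — [nepuhdug]
  2 Medial Vowel Deletion: [nepuhdug] → [nephdg]
  result: [nephdg]
Order 2 then 1:
  2 Medial Vowel Deletion: [nepuhdug] → [nephdg]
  1 Vowel Epenthesis: [nephdg] → [nephdig]
  result: [nephdig]

1 then 2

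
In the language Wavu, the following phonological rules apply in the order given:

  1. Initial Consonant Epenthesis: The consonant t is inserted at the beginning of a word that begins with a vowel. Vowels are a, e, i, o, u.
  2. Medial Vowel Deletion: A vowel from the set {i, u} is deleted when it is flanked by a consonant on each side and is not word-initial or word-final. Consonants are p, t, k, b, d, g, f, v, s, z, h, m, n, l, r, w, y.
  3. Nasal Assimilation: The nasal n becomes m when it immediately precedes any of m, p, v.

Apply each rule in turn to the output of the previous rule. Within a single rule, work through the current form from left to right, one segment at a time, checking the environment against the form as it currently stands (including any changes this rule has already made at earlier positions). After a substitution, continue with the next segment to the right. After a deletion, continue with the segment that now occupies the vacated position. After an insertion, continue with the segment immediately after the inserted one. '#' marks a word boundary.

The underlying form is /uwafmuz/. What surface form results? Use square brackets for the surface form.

1 Initial Consonant Epenthesis: [uwafmuz] → [tuwafmuz]
2 Medial Vowel Deletion: [tuwafmuz] → [twafmz]
3 Nasal Assimilation: no change — [twafmz]

[twafmz]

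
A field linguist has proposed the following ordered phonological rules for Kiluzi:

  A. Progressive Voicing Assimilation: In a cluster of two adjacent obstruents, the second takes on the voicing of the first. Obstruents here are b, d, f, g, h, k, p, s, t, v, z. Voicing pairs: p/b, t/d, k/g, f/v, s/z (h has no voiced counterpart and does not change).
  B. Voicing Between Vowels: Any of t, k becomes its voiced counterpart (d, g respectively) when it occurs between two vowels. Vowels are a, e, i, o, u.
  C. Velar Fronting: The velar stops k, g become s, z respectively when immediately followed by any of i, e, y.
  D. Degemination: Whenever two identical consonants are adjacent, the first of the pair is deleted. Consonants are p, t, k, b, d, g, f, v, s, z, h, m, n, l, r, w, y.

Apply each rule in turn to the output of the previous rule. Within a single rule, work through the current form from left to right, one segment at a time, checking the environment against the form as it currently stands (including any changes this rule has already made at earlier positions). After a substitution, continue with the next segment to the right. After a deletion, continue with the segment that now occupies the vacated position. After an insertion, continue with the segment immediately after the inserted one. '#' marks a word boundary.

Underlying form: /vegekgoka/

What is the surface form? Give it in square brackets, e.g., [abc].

[vezekoga]

A Progressive Voicing Assimilation: [vegekgoka] → [vegekkoka]
B Voicing Between Vowels: [vegekkoka] → [vegekkoga]
C Velar Fronting: [vegekkoga] → [vezekkoga]
D Degemination: [vezekkoga] → [vezekoga]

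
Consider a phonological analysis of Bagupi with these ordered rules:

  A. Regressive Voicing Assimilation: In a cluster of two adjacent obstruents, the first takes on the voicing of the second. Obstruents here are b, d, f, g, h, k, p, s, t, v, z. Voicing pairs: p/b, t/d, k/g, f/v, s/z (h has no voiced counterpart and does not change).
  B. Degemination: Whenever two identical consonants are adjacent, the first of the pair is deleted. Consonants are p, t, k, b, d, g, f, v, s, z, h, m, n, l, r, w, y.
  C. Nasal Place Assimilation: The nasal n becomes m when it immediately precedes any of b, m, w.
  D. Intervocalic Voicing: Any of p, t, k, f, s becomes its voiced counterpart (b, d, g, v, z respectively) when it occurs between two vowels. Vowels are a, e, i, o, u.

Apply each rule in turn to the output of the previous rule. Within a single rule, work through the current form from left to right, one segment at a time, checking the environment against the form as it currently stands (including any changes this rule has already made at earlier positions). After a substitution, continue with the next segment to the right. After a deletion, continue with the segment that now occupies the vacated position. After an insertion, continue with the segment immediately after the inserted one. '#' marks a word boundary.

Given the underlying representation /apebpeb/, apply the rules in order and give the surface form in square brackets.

[abebeb]

A Regressive Voicing Assimilation: [apebpeb] → [apeppeb]
B Degemination: [apeppeb] → [apepeb]
C Nasal Place Assimilation: no change — [apepeb]
D Intervocalic Voicing: [apepeb] → [abebeb]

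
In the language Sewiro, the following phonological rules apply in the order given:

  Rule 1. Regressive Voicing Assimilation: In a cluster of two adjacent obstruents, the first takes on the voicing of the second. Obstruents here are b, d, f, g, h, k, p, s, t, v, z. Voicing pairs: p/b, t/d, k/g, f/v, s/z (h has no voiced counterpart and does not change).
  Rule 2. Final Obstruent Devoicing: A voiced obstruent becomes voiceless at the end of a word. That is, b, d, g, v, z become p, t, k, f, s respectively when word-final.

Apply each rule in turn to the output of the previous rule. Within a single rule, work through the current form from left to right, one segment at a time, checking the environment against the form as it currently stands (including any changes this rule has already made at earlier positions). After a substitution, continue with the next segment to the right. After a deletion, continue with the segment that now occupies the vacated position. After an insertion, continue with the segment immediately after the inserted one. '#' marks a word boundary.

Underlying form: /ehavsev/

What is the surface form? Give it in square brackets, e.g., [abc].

[ehafsef]

Rule 1 Regressive Voicing Assimilation: [ehavsev] → [ehafsev]
Rule 2 Final Obstruent Devoicing: [ehafsev] → [ehafsef]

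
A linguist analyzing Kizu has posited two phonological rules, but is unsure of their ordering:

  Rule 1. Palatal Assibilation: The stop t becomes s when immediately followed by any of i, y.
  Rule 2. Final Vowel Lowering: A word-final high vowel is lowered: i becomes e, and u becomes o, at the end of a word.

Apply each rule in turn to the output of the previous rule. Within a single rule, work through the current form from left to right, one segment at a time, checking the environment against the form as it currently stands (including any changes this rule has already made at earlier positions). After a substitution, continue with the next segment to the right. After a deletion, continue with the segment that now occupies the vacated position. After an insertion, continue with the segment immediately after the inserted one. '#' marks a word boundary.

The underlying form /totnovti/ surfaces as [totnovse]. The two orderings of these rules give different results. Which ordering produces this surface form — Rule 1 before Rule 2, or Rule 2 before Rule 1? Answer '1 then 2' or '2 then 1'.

Order 1 then 2:
  1 Palatal Assibilation: [totnovti] → [totnovsi]
  2 Final Vowel Lowering: [totnovsi] → [totnovse]
  result: [totnovse]
Order 2 then 1:
  2 Final Vowel Lowering: [totnovti] → [totnovte]
  1 Palatal Assibilation: no change — [totnovte]
  result: [totnovte]

1 then 2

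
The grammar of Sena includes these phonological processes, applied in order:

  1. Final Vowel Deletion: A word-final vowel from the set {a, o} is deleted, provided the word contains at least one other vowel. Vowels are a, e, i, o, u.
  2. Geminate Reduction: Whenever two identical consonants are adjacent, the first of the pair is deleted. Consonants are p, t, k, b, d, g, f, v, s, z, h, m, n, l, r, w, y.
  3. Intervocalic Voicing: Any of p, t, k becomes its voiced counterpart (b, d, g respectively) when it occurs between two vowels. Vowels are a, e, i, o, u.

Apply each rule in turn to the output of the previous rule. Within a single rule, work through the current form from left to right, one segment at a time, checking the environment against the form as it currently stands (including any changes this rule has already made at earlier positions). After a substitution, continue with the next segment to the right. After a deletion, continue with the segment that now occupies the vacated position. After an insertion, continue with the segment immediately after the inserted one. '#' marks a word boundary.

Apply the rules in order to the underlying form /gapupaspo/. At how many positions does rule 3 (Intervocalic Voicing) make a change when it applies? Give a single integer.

2

1 Final Vowel Deletion: [gapupaspo] → [gapupasp]
2 Geminate Reduction: no change — [gapupasp]
3 Intervocalic Voicing: [gapupasp] → [gabubasp]
Rule 3 changed 2 position(s).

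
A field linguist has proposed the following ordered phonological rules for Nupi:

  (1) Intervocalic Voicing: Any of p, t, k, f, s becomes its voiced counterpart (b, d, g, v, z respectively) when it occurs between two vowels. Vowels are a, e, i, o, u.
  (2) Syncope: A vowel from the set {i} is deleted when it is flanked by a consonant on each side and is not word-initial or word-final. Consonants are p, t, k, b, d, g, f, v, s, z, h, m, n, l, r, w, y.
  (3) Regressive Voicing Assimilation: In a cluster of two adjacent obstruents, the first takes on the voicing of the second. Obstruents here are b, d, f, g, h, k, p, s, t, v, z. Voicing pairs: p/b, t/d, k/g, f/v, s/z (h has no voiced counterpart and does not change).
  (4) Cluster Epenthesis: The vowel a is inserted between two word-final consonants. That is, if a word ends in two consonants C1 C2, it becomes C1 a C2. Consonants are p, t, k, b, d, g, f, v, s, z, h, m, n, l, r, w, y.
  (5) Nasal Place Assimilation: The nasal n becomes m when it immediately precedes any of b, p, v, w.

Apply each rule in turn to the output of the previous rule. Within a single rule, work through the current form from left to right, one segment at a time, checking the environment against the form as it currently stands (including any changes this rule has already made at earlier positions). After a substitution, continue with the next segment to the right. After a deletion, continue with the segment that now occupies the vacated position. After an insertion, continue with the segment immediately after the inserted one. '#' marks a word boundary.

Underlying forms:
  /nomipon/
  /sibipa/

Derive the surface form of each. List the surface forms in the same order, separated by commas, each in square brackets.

[nombon], [zbba]

/nomipon/:
  (1) Intervocalic Voicing: [nomipon] → [nomibon]
  (2) Syncope: [nomibon] → [nombon]
  (3) Regressive Voicing Assimilation: no change — [nombon]
  (4) Cluster Epenthesis: no change — [nombon]
  (5) Nasal Place Assimilation: no change — [nombon]
/sibipa/:
  (1) Intervocalic Voicing: [sibipa] → [sibiba]
  (2) Syncope: [sibiba] → [sbba]
  (3) Regressive Voicing Assimilation: [sbba] → [zbba]
  (4) Cluster Epenthesis: no change — [zbba]
  (5) Nasal Place Assimilation: no change — [zbba]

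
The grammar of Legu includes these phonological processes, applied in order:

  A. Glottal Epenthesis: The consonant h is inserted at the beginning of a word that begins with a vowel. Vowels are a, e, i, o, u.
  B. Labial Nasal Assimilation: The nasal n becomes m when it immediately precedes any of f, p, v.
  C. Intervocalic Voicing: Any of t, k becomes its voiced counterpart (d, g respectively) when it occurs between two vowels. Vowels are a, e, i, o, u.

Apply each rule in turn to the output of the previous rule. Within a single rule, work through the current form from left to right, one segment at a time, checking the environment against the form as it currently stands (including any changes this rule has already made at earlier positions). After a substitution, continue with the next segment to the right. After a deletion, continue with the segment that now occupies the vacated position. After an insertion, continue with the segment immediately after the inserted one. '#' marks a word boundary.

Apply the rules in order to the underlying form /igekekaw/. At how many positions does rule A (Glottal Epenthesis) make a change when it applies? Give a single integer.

1

A Glottal Epenthesis: [igekekaw] → [higekekaw]
B Labial Nasal Assimilation: no change — [higekekaw]
C Intervocalic Voicing: [higekekaw] → [higegegaw]
Rule A changed 1 position(s).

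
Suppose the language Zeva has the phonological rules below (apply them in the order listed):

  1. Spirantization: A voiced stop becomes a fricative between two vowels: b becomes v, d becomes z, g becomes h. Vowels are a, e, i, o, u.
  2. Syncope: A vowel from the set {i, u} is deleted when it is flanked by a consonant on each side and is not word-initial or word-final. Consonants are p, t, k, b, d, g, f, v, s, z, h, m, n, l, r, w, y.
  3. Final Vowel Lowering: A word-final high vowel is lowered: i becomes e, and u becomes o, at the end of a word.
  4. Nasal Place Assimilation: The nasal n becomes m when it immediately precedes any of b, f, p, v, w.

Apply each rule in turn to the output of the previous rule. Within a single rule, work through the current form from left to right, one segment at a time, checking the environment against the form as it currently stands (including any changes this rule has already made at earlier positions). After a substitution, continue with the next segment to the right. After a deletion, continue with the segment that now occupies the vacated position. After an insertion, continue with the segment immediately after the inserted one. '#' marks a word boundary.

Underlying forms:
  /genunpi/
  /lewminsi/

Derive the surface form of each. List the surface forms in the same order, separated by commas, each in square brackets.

/genunpi/:
  1 Spirantization: no change — [genunpi]
  2 Syncope: [genunpi] → [gennpi]
  3 Final Vowel Lowering: [gennpi] → [gennpe]
  4 Nasal Place Assimilation: [gennpe] → [genmpe]
/lewminsi/:
  1 Spirantization: no change — [lewminsi]
  2 Syncope: [lewminsi] → [lewmnsi]
  3 Final Vowel Lowering: [lewmnsi] → [lewmnse]
  4 Nasal Place Assimilation: no change — [lewmnse]

[genmpe], [lewmnse]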